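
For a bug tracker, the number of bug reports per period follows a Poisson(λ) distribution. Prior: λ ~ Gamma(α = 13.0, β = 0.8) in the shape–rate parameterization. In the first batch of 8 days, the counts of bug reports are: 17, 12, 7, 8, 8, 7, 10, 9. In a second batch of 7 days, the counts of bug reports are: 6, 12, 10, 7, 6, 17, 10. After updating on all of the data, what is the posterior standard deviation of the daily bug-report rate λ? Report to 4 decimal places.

With a Gamma(shape α, rate β) prior, the Poisson likelihood is conjugate: the posterior is Gamma(α + ΣXᵢ, β + n).
Batch 1: sum of counts S = 78 over n = 8 days.
After batch 1: Gamma(α+S, β+n) = Gamma(13.0+78, 0.8+8) = Gamma(91.0, 8.8).
Batch 2: sum of counts S = 68 over n = 7 days.
After batch 2: Gamma(α+S, β+n) = Gamma(91.0+68, 8.8+7) = Gamma(159.0, 15.8).
SD = √α/β = √159.0/15.8 = 0.7981.

0.7981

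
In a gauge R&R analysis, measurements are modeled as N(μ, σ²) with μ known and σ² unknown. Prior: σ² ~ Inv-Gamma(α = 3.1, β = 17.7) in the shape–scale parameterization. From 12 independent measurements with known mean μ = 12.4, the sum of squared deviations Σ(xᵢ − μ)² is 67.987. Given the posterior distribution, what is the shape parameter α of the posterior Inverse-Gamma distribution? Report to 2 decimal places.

9.10

With known mean μ and an Inverse-Gamma(α, β) prior on σ², the Normal likelihood is conjugate: posterior is Inv-Gamma(α + n/2, β + Σ(xᵢ−μ)²/2).
Posterior: Inv-Gamma(3.1 + 12/2, 17.7 + 67.987/2) = Inv-Gamma(9.10, 51.6935).
Posterior α = 9.10.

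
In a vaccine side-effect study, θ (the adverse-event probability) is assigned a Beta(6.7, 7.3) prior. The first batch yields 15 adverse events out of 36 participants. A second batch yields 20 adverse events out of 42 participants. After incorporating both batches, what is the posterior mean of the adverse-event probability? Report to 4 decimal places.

0.4533

The Beta prior is conjugate to a Binomial/Bernoulli likelihood; the update adds successes to α and failures to β.
After batch 1: Beta(6.7+15, 7.3+21) = Beta(21.7, 28.3).
After batch 2: Beta(21.7+20, 28.3+22) = Beta(41.7, 50.3).
Posterior mean = α/(α+β) = 41.7/92.0 = 0.4533.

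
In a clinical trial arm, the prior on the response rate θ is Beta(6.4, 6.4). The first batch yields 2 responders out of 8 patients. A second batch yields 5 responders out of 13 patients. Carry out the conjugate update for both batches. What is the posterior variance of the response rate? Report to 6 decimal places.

The Beta prior is conjugate to a Binomial/Bernoulli likelihood; the update adds successes to α and failures to β.
After batch 1: Beta(6.4+2, 6.4+6) = Beta(8.4, 12.4).
After batch 2: Beta(8.4+5, 12.4+8) = Beta(13.4, 20.4).
Var = αβ/((α+β)²(α+β+1)) = 13.4·20.4/(33.8²·34.8) = 0.006876.

0.006876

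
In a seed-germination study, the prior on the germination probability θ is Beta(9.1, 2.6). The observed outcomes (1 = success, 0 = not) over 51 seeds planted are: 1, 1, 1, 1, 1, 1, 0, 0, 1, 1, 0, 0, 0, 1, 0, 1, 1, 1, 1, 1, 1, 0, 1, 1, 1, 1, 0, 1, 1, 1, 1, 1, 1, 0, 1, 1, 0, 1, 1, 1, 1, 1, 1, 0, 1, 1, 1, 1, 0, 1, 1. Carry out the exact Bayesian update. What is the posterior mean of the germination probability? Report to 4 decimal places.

The Beta prior is conjugate to a Binomial/Bernoulli likelihood; the update adds successes to α and failures to β.
Posterior: Beta(α+k, β+n−k) = Beta(9.1+39, 2.6+12) = Beta(48.1, 14.6).
Posterior mean = α/(α+β) = 48.1/62.7 = 0.7671.

0.7671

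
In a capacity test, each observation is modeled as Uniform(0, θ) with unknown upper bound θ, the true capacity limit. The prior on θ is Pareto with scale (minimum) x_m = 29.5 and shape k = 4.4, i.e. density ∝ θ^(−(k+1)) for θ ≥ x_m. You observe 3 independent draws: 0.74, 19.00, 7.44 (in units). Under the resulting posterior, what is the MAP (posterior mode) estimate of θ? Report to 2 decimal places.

A Pareto(scale x_m, shape k) prior on the upper bound θ of Uniform(0, θ) is conjugate: posterior is Pareto(max(x_m, max xᵢ), k + n).
Sample maximum = 19.00; prior scale x_m = 29.5 → posterior scale = max = 29.50.
Posterior shape = 4.4 + 3 = 7.4.
The Pareto density is decreasing on [x_m, ∞), so the mode is x_m = 29.50.

29.50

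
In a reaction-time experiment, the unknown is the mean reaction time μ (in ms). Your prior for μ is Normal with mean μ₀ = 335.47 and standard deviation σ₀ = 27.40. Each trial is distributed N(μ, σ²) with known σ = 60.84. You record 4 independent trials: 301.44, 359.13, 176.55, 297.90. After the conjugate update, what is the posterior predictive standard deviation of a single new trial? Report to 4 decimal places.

For Normal data with known variance σ², a Normal(μ₀, σ₀²) prior on μ is conjugate. Posterior precision = 1/σ₀² + n/σ²; posterior mean is the precision-weighted average of μ₀ and x̄.
σ₀² = 27.40² = 750.76, σ² = 60.84² = 3701.5056; σ² + n·σ₀² = 3701.5056 + 4·750.76 = 6704.5456.
Posterior precision = 1/σ₀² + n/σ² = 1/750.76 + 4/3701.5056 = (σ² + n·σ₀²)/(σ₀²σ²) = 6704.5456/(750.76·3701.5056); posterior variance σₙ² = σ₀²σ²/(σ² + n·σ₀²) = 750.76·3701.5056/6704.5456 = 414.486307.
Predictive variance for one new observation = σₙ² + σ² = 750.76·3701.5056/6704.5456 + 3701.5056 = σ²·(σ₀² + 6704.5456)/6704.5456 = 3701.5056·7455.3056/6704.5456 = 4115.991907; SD = √(3701.5056·7455.3056/6704.5456) = 64.1560.

64.1560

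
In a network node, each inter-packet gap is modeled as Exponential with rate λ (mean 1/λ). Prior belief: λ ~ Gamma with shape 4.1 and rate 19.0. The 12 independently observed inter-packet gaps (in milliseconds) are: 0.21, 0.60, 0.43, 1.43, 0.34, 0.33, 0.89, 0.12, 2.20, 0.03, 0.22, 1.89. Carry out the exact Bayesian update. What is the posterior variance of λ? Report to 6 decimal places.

0.020998

With a Gamma(shape α, rate β) prior on the exponential rate λ, the posterior after n observations with total T = Σxᵢ is Gamma(α+n, β+T).
Sum of observations T = 8.69 milliseconds; n = 12.
Posterior: Gamma(4.1+12, 19.0+8.69) = Gamma(16.1, 27.69).
Var = α/β² = 0.020998.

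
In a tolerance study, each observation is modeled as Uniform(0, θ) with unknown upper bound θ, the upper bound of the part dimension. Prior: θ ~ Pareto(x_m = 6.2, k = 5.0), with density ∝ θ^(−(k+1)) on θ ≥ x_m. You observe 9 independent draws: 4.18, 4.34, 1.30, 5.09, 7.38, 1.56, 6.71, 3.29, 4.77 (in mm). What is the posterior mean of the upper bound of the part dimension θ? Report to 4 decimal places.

7.9477

A Pareto(scale x_m, shape k) prior on the upper bound θ of Uniform(0, θ) is conjugate: posterior is Pareto(max(x_m, max xᵢ), k + n).
Sample maximum = 7.38; prior scale x_m = 6.2 → posterior scale = max = 7.38.
Posterior shape = 5.0 + 9 = 14.0.
E[θ|data] = k·x_m/(k−1) = 14.0·7.38/13.0 = 7.9477.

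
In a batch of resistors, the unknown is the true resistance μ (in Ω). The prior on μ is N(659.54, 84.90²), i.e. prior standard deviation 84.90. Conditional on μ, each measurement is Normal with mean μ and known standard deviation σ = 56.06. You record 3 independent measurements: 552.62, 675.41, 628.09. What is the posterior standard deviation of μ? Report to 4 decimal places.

For Normal data with known variance σ², a Normal(μ₀, σ₀²) prior on μ is conjugate. Posterior precision = 1/σ₀² + n/σ²; posterior mean is the precision-weighted average of μ₀ and x̄.
σ₀² = 84.90² = 7208.01, σ² = 56.06² = 3142.7236; σ² + n·σ₀² = 3142.7236 + 3·7208.01 = 24766.7536.
Posterior precision = 1/σ₀² + n/σ² = 1/7208.01 + 3/3142.7236 = (σ² + n·σ₀²)/(σ₀²σ²) = 24766.7536/(7208.01·3142.7236); posterior variance σₙ² = σ₀²σ²/(σ² + n·σ₀²) = 7208.01·3142.7236/24766.7536 = 914.644830.
Posterior SD = √σₙ² = √(7208.01·3142.7236/24766.7536) = 30.2431.

30.2431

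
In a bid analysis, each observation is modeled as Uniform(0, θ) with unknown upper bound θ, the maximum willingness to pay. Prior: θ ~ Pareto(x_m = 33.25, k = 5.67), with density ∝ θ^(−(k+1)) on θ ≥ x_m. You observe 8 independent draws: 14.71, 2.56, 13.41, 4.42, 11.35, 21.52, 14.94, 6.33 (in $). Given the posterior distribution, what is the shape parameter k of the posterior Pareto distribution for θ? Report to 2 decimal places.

A Pareto(scale x_m, shape k) prior on the upper bound θ of Uniform(0, θ) is conjugate: posterior is Pareto(max(x_m, max xᵢ), k + n).
Sample maximum = 21.52; prior scale x_m = 33.25 → posterior scale = max = 33.25.
Posterior shape = 5.67 + 8 = 13.67.
Posterior shape k = 13.67.

13.67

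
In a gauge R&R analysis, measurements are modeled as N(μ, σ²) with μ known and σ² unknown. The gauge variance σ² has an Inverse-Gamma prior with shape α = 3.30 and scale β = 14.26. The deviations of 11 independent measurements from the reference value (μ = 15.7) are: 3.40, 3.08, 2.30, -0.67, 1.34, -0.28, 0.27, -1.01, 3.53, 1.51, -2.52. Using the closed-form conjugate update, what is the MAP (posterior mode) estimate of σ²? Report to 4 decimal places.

With known mean μ and an Inverse-Gamma(α, β) prior on σ², the Normal likelihood is conjugate: posterior is Inv-Gamma(α + n/2, β + Σ(xᵢ−μ)²/2).
Σ(xᵢ−μ)² = (3.40)² + (3.08)² + (2.30)² + (-0.67)² + (1.34)² + (-0.28)² + (0.27)² + (-1.01)² + (3.53)² + (1.51)² + (-2.52)² = 50.8437.
Posterior: Inv-Gamma(3.30 + 11/2, 14.26 + 50.8437/2) = Inv-Gamma(8.80, 39.68185).
Mode = β/(α+1) = 39.68185/9.80 = 4.0492.

4.0492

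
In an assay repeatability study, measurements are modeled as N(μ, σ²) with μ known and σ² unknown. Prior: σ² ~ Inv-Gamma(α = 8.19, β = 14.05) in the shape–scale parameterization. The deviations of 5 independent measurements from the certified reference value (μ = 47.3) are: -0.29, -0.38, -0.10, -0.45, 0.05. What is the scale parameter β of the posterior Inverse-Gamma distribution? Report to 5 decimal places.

14.27175

With known mean μ and an Inverse-Gamma(α, β) prior on σ², the Normal likelihood is conjugate: posterior is Inv-Gamma(α + n/2, β + Σ(xᵢ−μ)²/2).
Σ(xᵢ−μ)² = (-0.29)² + (-0.38)² + (-0.10)² + (-0.45)² + (0.05)² = 0.4435.
Posterior: Inv-Gamma(8.19 + 5/2, 14.05 + 0.4435/2) = Inv-Gamma(10.69, 14.27175).
Posterior β = 14.27175.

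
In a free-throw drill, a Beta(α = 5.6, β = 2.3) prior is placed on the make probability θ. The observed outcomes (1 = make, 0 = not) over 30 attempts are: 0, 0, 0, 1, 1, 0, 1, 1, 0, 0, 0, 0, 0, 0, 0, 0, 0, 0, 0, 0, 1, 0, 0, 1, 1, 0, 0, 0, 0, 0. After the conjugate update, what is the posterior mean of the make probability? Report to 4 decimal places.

0.3325

The Beta prior is conjugate to a Binomial/Bernoulli likelihood; the update adds successes to α and failures to β.
Posterior: Beta(α+k, β+n−k) = Beta(5.6+7, 2.3+23) = Beta(12.6, 25.3).
Posterior mean = α/(α+β) = 12.6/37.9 = 0.3325.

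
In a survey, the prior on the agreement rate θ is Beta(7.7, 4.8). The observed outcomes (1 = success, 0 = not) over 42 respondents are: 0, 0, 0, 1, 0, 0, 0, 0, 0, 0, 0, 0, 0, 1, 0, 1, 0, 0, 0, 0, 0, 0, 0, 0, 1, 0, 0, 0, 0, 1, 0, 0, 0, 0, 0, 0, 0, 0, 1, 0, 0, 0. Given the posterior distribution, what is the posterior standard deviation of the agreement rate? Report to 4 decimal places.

The Beta prior is conjugate to a Binomial/Bernoulli likelihood; the update adds successes to α and failures to β.
Posterior: Beta(α+k, β+n−k) = Beta(7.7+6, 4.8+36) = Beta(13.7, 40.8).
Var = αβ/((α+β)²(α+β+1)) = 13.7·40.8/(54.5²·55.5) = 0.00339074; SD = √0.00339074 = 0.0582.

0.0582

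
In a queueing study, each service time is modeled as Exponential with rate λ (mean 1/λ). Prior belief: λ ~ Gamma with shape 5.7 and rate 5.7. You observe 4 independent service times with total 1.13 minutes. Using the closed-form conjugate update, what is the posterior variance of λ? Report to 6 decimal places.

With a Gamma(shape α, rate β) prior on the exponential rate λ, the posterior after n observations with total T = Σxᵢ is Gamma(α+n, β+T).
Posterior: Gamma(5.7+4, 5.7+1.13) = Gamma(9.7, 6.83).
Var = α/β² = 0.207936.

0.207936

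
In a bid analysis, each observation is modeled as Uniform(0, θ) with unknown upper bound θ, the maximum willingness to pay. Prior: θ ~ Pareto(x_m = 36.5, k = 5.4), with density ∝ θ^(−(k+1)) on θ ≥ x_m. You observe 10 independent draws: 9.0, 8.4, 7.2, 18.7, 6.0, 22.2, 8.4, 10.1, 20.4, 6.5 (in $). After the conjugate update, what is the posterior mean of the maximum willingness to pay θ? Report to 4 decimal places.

39.0347

A Pareto(scale x_m, shape k) prior on the upper bound θ of Uniform(0, θ) is conjugate: posterior is Pareto(max(x_m, max xᵢ), k + n).
Sample maximum = 22.2; prior scale x_m = 36.5 → posterior scale = max = 36.5.
Posterior shape = 5.4 + 10 = 15.4.
E[θ|data] = k·x_m/(k−1) = 15.4·36.5/14.4 = 39.0347.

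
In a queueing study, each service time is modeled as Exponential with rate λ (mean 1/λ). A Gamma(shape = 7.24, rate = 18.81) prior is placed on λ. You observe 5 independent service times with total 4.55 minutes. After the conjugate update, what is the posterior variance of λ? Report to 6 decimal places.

0.022430

With a Gamma(shape α, rate β) prior on the exponential rate λ, the posterior after n observations with total T = Σxᵢ is Gamma(α+n, β+T).
Posterior: Gamma(7.24+5, 18.81+4.55) = Gamma(12.24, 23.36).
Var = α/β² = 0.022430.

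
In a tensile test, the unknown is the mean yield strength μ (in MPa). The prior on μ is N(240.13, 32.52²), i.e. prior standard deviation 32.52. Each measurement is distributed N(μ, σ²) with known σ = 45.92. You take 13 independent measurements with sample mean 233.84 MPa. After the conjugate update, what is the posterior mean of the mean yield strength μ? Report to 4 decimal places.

For Normal data with known variance σ², a Normal(μ₀, σ₀²) prior on μ is conjugate. Posterior precision = 1/σ₀² + n/σ²; posterior mean is the precision-weighted average of μ₀ and x̄.
n·x̄ = 13·233.84 = 3039.92.
σ₀² = 32.52² = 1057.5504, σ² = 45.92² = 2108.6464; σ² + n·σ₀² = 2108.6464 + 13·1057.5504 = 15856.8016.
Posterior mean = (μ₀/σ₀² + n·x̄/σ²)/(1/σ₀² + n/σ²) = (σ²·μ₀ + σ₀²·n·x̄)/(σ² + n·σ₀²) = (2108.6464·240.13 + 1057.5504·3039.92)/15856.8016 = 3721217.872/15856.8016 = 234.6764.

234.6764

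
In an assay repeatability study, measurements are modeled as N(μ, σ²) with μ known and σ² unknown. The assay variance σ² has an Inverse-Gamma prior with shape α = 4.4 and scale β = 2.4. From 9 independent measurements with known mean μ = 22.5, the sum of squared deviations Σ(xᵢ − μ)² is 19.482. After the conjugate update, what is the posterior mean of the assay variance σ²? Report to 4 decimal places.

With known mean μ and an Inverse-Gamma(α, β) prior on σ², the Normal likelihood is conjugate: posterior is Inv-Gamma(α + n/2, β + Σ(xᵢ−μ)²/2).
Posterior: Inv-Gamma(4.4 + 9/2, 2.4 + 19.482/2) = Inv-Gamma(8.90, 12.1410).
E[σ²|data] = β/(α−1) = 12.1410/7.90 = 1.5368.

1.5368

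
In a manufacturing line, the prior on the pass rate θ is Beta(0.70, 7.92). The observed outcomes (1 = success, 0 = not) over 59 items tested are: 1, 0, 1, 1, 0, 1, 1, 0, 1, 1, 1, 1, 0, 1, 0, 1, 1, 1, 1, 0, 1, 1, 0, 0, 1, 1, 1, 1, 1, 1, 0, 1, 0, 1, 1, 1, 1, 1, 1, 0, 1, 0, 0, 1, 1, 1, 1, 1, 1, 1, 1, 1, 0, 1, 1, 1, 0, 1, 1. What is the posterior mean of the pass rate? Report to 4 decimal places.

The Beta prior is conjugate to a Binomial/Bernoulli likelihood; the update adds successes to α and failures to β.
Posterior: Beta(α+k, β+n−k) = Beta(0.70+44, 7.92+15) = Beta(44.70, 22.92).
Posterior mean = α/(α+β) = 44.70/67.62 = 0.6610.

0.6610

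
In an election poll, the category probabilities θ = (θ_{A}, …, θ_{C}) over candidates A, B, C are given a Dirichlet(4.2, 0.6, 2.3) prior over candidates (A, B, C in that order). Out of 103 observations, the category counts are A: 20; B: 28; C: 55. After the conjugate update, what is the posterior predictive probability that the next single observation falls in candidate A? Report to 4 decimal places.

The Dirichlet prior is conjugate to the Multinomial likelihood: each posterior αⱼ = prior αⱼ + observed count nⱼ.
Posterior concentration: (24.2, 28.6, 57.3), total = 110.1.
P(next = A | data) = α_{A}/Σα = 0.2198.

0.2198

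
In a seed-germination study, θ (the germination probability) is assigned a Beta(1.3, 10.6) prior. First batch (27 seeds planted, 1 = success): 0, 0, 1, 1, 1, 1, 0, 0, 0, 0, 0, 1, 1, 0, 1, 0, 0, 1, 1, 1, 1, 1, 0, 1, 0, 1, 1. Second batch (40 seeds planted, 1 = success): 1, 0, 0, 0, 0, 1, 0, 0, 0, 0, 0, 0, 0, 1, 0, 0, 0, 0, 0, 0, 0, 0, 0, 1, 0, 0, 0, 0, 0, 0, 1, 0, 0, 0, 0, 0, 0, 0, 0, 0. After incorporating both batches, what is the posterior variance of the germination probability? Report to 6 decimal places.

The Beta prior is conjugate to a Binomial/Bernoulli likelihood; the update adds successes to α and failures to β.
After batch 1: Beta(1.3+15, 10.6+12) = Beta(16.3, 22.6).
After batch 2: Beta(16.3+5, 22.6+35) = Beta(21.3, 57.6).
Var = αβ/((α+β)²(α+β+1)) = 21.3·57.6/(78.9²·79.9) = 0.002467.

0.002467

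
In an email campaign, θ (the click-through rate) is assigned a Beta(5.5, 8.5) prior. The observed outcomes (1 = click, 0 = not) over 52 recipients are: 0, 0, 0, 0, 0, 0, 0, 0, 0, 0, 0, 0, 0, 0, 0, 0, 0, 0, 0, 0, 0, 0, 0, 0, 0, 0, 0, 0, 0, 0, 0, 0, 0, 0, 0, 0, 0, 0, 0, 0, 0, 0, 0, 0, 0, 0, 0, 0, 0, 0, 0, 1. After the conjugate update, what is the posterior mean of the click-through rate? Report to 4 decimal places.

0.0985

The Beta prior is conjugate to a Binomial/Bernoulli likelihood; the update adds successes to α and failures to β.
Posterior: Beta(α+k, β+n−k) = Beta(5.5+1, 8.5+51) = Beta(6.5, 59.5).
Posterior mean = α/(α+β) = 6.5/66.0 = 0.0985.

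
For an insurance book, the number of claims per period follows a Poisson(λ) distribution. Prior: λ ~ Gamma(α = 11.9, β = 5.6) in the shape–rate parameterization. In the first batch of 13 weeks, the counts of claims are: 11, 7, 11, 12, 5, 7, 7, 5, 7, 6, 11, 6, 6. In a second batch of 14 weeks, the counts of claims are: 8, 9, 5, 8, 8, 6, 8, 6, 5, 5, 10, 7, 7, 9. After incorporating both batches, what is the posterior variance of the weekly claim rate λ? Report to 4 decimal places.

With a Gamma(shape α, rate β) prior, the Poisson likelihood is conjugate: the posterior is Gamma(α + ΣXᵢ, β + n).
Batch 1: sum of counts S = 101 over n = 13 weeks.
After batch 1: Gamma(α+S, β+n) = Gamma(11.9+101, 5.6+13) = Gamma(112.9, 18.6).
Batch 2: sum of counts S = 101 over n = 14 weeks.
After batch 2: Gamma(α+S, β+n) = Gamma(112.9+101, 18.6+14) = Gamma(213.9, 32.6).
Var = α/β² = 213.9/32.6² = 0.2013.

0.2013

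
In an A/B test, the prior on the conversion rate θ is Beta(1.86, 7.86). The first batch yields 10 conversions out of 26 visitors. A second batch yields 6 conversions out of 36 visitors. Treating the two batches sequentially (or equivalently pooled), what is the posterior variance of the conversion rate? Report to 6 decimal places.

The Beta prior is conjugate to a Binomial/Bernoulli likelihood; the update adds successes to α and failures to β.
After batch 1: Beta(1.86+10, 7.86+16) = Beta(11.86, 23.86).
After batch 2: Beta(11.86+6, 23.86+30) = Beta(17.86, 53.86).
Var = αβ/((α+β)²(α+β+1)) = 17.86·53.86/(71.72²·72.72) = 0.002572.

0.002572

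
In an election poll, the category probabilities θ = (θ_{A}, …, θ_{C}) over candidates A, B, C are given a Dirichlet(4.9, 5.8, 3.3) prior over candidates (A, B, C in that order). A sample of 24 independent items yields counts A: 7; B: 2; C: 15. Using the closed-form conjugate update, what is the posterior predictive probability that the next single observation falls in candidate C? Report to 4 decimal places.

0.4816

The Dirichlet prior is conjugate to the Multinomial likelihood: each posterior αⱼ = prior αⱼ + observed count nⱼ.
Posterior concentration: (11.9, 7.8, 18.3), total = 38.0.
P(next = C | data) = α_{C}/Σα = 0.4816.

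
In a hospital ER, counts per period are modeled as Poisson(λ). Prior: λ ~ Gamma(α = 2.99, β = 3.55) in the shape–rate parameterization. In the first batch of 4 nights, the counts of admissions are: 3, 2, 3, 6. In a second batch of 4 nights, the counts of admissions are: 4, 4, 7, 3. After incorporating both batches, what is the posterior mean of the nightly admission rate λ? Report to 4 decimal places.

With a Gamma(shape α, rate β) prior, the Poisson likelihood is conjugate: the posterior is Gamma(α + ΣXᵢ, β + n).
Batch 1: sum of counts S = 14 over n = 4 nights.
After batch 1: Gamma(α+S, β+n) = Gamma(2.99+14, 3.55+4) = Gamma(16.99, 7.55).
Batch 2: sum of counts S = 18 over n = 4 nights.
After batch 2: Gamma(α+S, β+n) = Gamma(16.99+18, 7.55+4) = Gamma(34.99, 11.55).
Posterior mean = α/β = 34.99/11.55 = 3.0294.

3.0294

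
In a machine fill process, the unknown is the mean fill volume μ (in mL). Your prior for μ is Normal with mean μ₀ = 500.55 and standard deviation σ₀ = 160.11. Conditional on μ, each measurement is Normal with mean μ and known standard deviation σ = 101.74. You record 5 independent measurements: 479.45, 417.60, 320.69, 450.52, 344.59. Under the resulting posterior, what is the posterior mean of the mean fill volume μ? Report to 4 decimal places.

409.8913

For Normal data with known variance σ², a Normal(μ₀, σ₀²) prior on μ is conjugate. Posterior precision = 1/σ₀² + n/σ²; posterior mean is the precision-weighted average of μ₀ and x̄.
Σxᵢ = 479.45 + 417.60 + 320.69 + 450.52 + 344.59 = 2012.85, so n·x̄ = 2012.85.
σ₀² = 160.11² = 25635.2121, σ² = 101.74² = 10351.0276; σ² + n·σ₀² = 10351.0276 + 5·25635.2121 = 138527.0881.
Posterior mean = (μ₀/σ₀² + n·x̄/σ²)/(1/σ₀² + n/σ²) = (σ²·μ₀ + σ₀²·n·x̄)/(σ² + n·σ₀²) = (10351.0276·500.55 + 25635.2121·2012.85)/138527.0881 = 56781043.540665/138527.0881 = 409.8913.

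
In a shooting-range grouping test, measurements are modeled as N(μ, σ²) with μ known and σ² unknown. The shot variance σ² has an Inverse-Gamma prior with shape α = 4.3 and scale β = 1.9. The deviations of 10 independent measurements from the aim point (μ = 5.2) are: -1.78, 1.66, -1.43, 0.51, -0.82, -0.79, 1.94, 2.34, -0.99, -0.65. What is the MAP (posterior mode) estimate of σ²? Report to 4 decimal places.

With known mean μ and an Inverse-Gamma(α, β) prior on σ², the Normal likelihood is conjugate: posterior is Inv-Gamma(α + n/2, β + Σ(xᵢ−μ)²/2).
Σ(xᵢ−μ)² = (-1.78)² + (1.66)² + (-1.43)² + (0.51)² + (-0.82)² + (-0.79)² + (1.94)² + (2.34)² + (-0.99)² + (-0.65)² = 20.1673.
Posterior: Inv-Gamma(4.3 + 10/2, 1.9 + 20.1673/2) = Inv-Gamma(9.30, 11.98365).
Mode = β/(α+1) = 11.98365/10.30 = 1.1635.

1.1635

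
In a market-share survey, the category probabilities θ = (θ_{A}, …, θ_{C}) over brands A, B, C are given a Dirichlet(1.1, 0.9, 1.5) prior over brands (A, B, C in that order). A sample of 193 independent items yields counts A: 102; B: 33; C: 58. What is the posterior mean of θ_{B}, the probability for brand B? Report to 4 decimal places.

0.1725

The Dirichlet prior is conjugate to the Multinomial likelihood: each posterior αⱼ = prior αⱼ + observed count nⱼ.
Posterior concentration: (103.1, 33.9, 59.5), total = 196.5.
E[θ_{B}|data] = α_{B}/Σα = 33.9/196.5 = 0.1725.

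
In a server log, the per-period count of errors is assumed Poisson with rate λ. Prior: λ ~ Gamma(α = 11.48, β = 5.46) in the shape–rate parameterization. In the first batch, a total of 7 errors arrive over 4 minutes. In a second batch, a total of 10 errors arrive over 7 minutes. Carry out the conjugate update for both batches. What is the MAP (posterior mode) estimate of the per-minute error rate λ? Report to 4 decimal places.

1.6695

With a Gamma(shape α, rate β) prior, the Poisson likelihood is conjugate: the posterior is Gamma(α + ΣXᵢ, β + n).
After batch 1: Gamma(α+S, β+n) = Gamma(11.48+7, 5.46+4) = Gamma(18.48, 9.46).
After batch 2: Gamma(α+S, β+n) = Gamma(18.48+10, 9.46+7) = Gamma(28.48, 16.46).
Mode of Gamma(α,β) for α≥1 is (α−1)/β = 27.48/16.46 = 1.6695.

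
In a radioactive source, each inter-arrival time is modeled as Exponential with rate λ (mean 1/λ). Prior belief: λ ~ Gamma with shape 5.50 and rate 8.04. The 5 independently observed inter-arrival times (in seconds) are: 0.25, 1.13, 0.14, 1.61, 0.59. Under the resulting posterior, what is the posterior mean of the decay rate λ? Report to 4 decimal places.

With a Gamma(shape α, rate β) prior on the exponential rate λ, the posterior after n observations with total T = Σxᵢ is Gamma(α+n, β+T).
Sum of observations T = 3.72 seconds; n = 5.
Posterior: Gamma(5.50+5, 8.04+3.72) = Gamma(10.50, 11.76).
Posterior mean of λ = α/β = 10.50/11.76 = 0.8929.

0.8929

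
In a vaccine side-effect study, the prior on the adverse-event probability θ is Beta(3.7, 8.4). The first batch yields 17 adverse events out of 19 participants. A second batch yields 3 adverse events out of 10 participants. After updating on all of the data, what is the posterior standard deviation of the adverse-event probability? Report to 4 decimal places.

The Beta prior is conjugate to a Binomial/Bernoulli likelihood; the update adds successes to α and failures to β.
After batch 1: Beta(3.7+17, 8.4+2) = Beta(20.7, 10.4).
After batch 2: Beta(20.7+3, 10.4+7) = Beta(23.7, 17.4).
Var = αβ/((α+β)²(α+β+1)) = 23.7·17.4/(41.1²·42.1) = 0.00579872; SD = √0.00579872 = 0.0761.

0.0761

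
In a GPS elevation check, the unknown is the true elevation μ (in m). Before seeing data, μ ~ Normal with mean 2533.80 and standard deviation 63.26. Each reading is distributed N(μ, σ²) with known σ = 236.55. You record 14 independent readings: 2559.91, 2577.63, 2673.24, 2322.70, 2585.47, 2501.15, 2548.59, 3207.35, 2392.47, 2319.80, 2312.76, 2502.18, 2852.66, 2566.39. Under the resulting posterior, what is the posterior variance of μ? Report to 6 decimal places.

1999.668670

For Normal data with known variance σ², a Normal(μ₀, σ₀²) prior on μ is conjugate. Posterior precision = 1/σ₀² + n/σ²; posterior mean is the precision-weighted average of μ₀ and x̄.
σ₀² = 63.26² = 4001.8276, σ² = 236.55² = 55955.9025; σ² + n·σ₀² = 55955.9025 + 14·4001.8276 = 111981.4889.
Posterior precision = 1/σ₀² + n/σ² = 1/4001.8276 + 14/55955.9025 = (σ² + n·σ₀²)/(σ₀²σ²) = 111981.4889/(4001.8276·55955.9025); posterior variance σₙ² = σ₀²σ²/(σ² + n·σ₀²) = 4001.8276·55955.9025/111981.4889 = 1999.668670.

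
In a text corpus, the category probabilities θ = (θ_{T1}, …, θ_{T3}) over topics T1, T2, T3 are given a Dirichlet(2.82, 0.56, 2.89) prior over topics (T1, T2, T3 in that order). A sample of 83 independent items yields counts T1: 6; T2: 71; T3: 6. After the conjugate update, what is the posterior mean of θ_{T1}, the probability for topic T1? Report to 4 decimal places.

The Dirichlet prior is conjugate to the Multinomial likelihood: each posterior αⱼ = prior αⱼ + observed count nⱼ.
Posterior concentration: (8.82, 71.56, 8.89), total = 89.27.
E[θ_{T1}|data] = α_{T1}/Σα = 8.82/89.27 = 0.0988.

0.0988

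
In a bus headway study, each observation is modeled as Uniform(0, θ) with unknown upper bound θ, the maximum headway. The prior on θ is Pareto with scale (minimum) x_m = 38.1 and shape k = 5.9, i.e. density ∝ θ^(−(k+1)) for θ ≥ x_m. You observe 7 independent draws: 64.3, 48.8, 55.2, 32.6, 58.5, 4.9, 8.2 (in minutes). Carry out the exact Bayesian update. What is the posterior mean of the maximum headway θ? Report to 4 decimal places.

A Pareto(scale x_m, shape k) prior on the upper bound θ of Uniform(0, θ) is conjugate: posterior is Pareto(max(x_m, max xᵢ), k + n).
Sample maximum = 64.3; prior scale x_m = 38.1 → posterior scale = max = 64.3.
Posterior shape = 5.9 + 7 = 12.9.
E[θ|data] = k·x_m/(k−1) = 12.9·64.3/11.9 = 69.7034.

69.7034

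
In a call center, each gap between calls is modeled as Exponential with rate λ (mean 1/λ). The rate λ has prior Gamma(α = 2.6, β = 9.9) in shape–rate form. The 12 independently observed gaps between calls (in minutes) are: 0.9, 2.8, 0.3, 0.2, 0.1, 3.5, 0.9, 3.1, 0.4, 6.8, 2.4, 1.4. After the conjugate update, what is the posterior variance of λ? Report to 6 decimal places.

0.013654

With a Gamma(shape α, rate β) prior on the exponential rate λ, the posterior after n observations with total T = Σxᵢ is Gamma(α+n, β+T).
Sum of observations T = 22.8 minutes; n = 12.
Posterior: Gamma(2.6+12, 9.9+22.8) = Gamma(14.6, 32.7).
Var = α/β² = 0.013654.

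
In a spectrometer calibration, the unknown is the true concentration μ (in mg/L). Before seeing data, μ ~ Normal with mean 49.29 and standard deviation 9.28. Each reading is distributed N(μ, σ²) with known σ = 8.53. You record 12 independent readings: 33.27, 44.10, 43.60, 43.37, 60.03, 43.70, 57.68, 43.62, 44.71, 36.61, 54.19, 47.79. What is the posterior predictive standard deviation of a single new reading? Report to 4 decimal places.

8.8558

For Normal data with known variance σ², a Normal(μ₀, σ₀²) prior on μ is conjugate. Posterior precision = 1/σ₀² + n/σ²; posterior mean is the precision-weighted average of μ₀ and x̄.
σ₀² = 9.28² = 86.1184, σ² = 8.53² = 72.7609; σ² + n·σ₀² = 72.7609 + 12·86.1184 = 1106.1817.
Posterior precision = 1/σ₀² + n/σ² = 1/86.1184 + 12/72.7609 = (σ² + n·σ₀²)/(σ₀²σ²) = 1106.1817/(86.1184·72.7609); posterior variance σₙ² = σ₀²σ²/(σ² + n·σ₀²) = 86.1184·72.7609/1106.1817 = 5.664578.
Predictive variance for one new observation = σₙ² + σ² = 86.1184·72.7609/1106.1817 + 72.7609 = σ²·(σ₀² + 1106.1817)/1106.1817 = 72.7609·1192.3001/1106.1817 = 78.425478; SD = √(72.7609·1192.3001/1106.1817) = 8.8558.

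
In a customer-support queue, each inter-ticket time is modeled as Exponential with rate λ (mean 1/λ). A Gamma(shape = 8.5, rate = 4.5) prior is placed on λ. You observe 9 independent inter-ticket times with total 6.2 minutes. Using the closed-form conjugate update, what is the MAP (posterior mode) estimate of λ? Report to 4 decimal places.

1.5421

With a Gamma(shape α, rate β) prior on the exponential rate λ, the posterior after n observations with total T = Σxᵢ is Gamma(α+n, β+T).
Posterior: Gamma(8.5+9, 4.5+6.2) = Gamma(17.5, 10.7).
Mode = (α−1)/β = 1.5421.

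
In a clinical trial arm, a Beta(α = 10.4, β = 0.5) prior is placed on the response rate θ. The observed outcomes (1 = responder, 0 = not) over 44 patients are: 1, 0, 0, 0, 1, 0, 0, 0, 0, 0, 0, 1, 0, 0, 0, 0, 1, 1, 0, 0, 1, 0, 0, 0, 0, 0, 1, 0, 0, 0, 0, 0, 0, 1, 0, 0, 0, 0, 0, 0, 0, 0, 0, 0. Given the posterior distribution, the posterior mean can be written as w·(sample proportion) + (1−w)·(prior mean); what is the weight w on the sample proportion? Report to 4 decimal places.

0.8015

The Beta prior is conjugate to a Binomial/Bernoulli likelihood; the update adds successes to α and failures to β.
Posterior mean = (α₀+k)/(α₀+β₀+n) = [n/(α₀+β₀+n)]·(k/n) + [(α₀+β₀)/(α₀+β₀+n)]·α₀/(α₀+β₀), so only n and the prior enter the weight.
The weight on the data is w = n/(α₀+β₀+n) = 44/(10.4+0.5+44) = 44/54.9 = 0.8015.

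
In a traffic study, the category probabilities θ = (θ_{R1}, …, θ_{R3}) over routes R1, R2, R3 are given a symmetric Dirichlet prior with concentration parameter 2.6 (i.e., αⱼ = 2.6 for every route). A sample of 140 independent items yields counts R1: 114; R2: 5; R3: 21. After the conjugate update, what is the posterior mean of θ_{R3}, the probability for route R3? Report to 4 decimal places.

The Dirichlet prior is conjugate to the Multinomial likelihood: each posterior αⱼ = prior αⱼ + observed count nⱼ.
Posterior concentration: (116.6, 7.6, 23.6), total = 147.8.
E[θ_{R3}|data] = α_{R3}/Σα = 23.6/147.8 = 0.1597.

0.1597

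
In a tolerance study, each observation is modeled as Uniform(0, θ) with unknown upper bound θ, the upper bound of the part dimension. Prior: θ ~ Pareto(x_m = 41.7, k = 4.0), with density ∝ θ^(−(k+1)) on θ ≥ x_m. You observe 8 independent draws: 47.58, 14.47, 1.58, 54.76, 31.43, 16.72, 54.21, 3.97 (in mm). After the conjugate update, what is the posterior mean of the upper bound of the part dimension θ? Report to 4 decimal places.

59.7382

A Pareto(scale x_m, shape k) prior on the upper bound θ of Uniform(0, θ) is conjugate: posterior is Pareto(max(x_m, max xᵢ), k + n).
Sample maximum = 54.76; prior scale x_m = 41.7 → posterior scale = max = 54.76.
Posterior shape = 4.0 + 8 = 12.0.
E[θ|data] = k·x_m/(k−1) = 12.0·54.76/11.0 = 59.7382.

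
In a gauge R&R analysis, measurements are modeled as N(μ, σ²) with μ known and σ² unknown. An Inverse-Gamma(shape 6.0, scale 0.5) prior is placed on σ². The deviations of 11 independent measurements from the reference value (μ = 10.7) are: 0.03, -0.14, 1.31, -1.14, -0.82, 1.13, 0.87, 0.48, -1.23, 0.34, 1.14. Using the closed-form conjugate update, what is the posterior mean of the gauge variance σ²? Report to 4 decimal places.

0.4715

With known mean μ and an Inverse-Gamma(α, β) prior on σ², the Normal likelihood is conjugate: posterior is Inv-Gamma(α + n/2, β + Σ(xᵢ−μ)²/2).
Σ(xᵢ−μ)² = (0.03)² + (-0.14)² + (1.31)² + (-1.14)² + (-0.82)² + (1.13)² + (0.87)² + (0.48)² + (-1.23)² + (0.34)² + (1.14)² = 8.9009.
Posterior: Inv-Gamma(6.0 + 11/2, 0.5 + 8.9009/2) = Inv-Gamma(11.50, 4.95045).
E[σ²|data] = β/(α−1) = 4.95045/10.50 = 0.4715.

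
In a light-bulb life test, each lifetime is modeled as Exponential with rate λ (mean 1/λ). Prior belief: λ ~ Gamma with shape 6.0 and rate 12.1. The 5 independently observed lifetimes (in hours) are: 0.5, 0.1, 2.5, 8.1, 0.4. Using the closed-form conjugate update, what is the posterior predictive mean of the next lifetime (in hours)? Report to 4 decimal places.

2.3700

With a Gamma(shape α, rate β) prior on the exponential rate λ, the posterior after n observations with total T = Σxᵢ is Gamma(α+n, β+T).
Sum of observations T = 11.6 hours; n = 5.
Posterior: Gamma(6.0+5, 12.1+11.6) = Gamma(11.0, 23.7).
The predictive distribution for the next observation is Lomax; its mean is β/(α−1) = 23.7/10.0 = 2.3700.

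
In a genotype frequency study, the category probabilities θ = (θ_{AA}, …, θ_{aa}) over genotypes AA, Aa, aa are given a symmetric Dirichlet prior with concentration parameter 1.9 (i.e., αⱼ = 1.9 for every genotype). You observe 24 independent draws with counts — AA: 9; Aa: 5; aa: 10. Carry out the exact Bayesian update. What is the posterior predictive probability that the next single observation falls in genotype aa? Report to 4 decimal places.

The Dirichlet prior is conjugate to the Multinomial likelihood: each posterior αⱼ = prior αⱼ + observed count nⱼ.
Posterior concentration: (10.9, 6.9, 11.9), total = 29.7.
P(next = aa | data) = α_{aa}/Σα = 0.4007.

0.4007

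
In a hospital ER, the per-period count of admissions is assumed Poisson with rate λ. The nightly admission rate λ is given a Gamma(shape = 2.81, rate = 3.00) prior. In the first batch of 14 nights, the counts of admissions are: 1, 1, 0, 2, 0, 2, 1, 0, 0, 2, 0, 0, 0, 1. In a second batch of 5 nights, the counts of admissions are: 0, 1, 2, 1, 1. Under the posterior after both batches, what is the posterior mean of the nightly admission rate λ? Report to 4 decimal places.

With a Gamma(shape α, rate β) prior, the Poisson likelihood is conjugate: the posterior is Gamma(α + ΣXᵢ, β + n).
Batch 1: sum of counts S = 10 over n = 14 nights.
After batch 1: Gamma(α+S, β+n) = Gamma(2.81+10, 3.00+14) = Gamma(12.81, 17.00).
Batch 2: sum of counts S = 5 over n = 5 nights.
After batch 2: Gamma(α+S, β+n) = Gamma(12.81+5, 17.00+5) = Gamma(17.81, 22.00).
Posterior mean = α/β = 17.81/22.00 = 0.8095.

0.8095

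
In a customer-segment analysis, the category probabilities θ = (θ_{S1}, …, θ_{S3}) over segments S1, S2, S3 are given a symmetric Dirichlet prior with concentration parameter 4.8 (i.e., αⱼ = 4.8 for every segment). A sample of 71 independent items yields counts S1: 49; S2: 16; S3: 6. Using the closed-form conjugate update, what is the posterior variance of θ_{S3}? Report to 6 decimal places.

The Dirichlet prior is conjugate to the Multinomial likelihood: each posterior αⱼ = prior αⱼ + observed count nⱼ.
Posterior concentration: (53.8, 20.8, 10.8), total = 85.4.
Var[θ_j] = α_j(Σα−α_j)/((Σα)²(Σα+1)) = 10.8·74.6/(85.4²·86.4) = 0.001279.

0.001279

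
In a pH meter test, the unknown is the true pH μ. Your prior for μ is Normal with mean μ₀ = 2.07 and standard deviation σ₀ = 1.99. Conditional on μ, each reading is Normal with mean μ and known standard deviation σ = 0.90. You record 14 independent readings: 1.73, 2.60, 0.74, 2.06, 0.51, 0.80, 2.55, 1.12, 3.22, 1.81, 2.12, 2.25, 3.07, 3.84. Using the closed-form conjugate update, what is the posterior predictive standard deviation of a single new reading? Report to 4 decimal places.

0.9311

For Normal data with known variance σ², a Normal(μ₀, σ₀²) prior on μ is conjugate. Posterior precision = 1/σ₀² + n/σ²; posterior mean is the precision-weighted average of μ₀ and x̄.
σ₀² = 1.99² = 3.9601, σ² = 0.90² = 0.81; σ² + n·σ₀² = 0.81 + 14·3.9601 = 56.2514.
Posterior precision = 1/σ₀² + n/σ² = 1/3.9601 + 14/0.81 = (σ² + n·σ₀²)/(σ₀²σ²) = 56.2514/(3.9601·0.81); posterior variance σₙ² = σ₀²σ²/(σ² + n·σ₀²) = 3.9601·0.81/56.2514 = 0.057024.
Predictive variance for one new observation = σₙ² + σ² = 3.9601·0.81/56.2514 + 0.81 = σ²·(σ₀² + 56.2514)/56.2514 = 0.81·60.2115/56.2514 = 0.867024; SD = √(0.81·60.2115/56.2514) = 0.9311.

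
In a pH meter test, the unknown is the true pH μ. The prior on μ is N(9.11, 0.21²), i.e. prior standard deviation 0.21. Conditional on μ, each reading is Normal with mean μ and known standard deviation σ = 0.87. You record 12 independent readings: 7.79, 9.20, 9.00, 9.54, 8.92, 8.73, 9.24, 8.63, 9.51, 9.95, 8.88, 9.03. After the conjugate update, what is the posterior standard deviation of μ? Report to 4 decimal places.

For Normal data with known variance σ², a Normal(μ₀, σ₀²) prior on μ is conjugate. Posterior precision = 1/σ₀² + n/σ²; posterior mean is the precision-weighted average of μ₀ and x̄.
σ₀² = 0.21² = 0.0441, σ² = 0.87² = 0.7569; σ² + n·σ₀² = 0.7569 + 12·0.0441 = 1.2861.
Posterior precision = 1/σ₀² + n/σ² = 1/0.0441 + 12/0.7569 = (σ² + n·σ₀²)/(σ₀²σ²) = 1.2861/(0.0441·0.7569); posterior variance σₙ² = σ₀²σ²/(σ² + n·σ₀²) = 0.0441·0.7569/1.2861 = 0.025954.
Posterior SD = √σₙ² = √(0.0441·0.7569/1.2861) = 0.1611.

0.1611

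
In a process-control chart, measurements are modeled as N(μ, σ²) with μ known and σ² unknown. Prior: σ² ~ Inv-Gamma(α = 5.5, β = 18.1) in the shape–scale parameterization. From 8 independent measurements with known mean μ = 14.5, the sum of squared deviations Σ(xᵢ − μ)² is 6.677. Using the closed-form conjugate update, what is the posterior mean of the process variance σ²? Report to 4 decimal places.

2.5222

With known mean μ and an Inverse-Gamma(α, β) prior on σ², the Normal likelihood is conjugate: posterior is Inv-Gamma(α + n/2, β + Σ(xᵢ−μ)²/2).
Posterior: Inv-Gamma(5.5 + 8/2, 18.1 + 6.677/2) = Inv-Gamma(9.50, 21.4385).
E[σ²|data] = β/(α−1) = 21.4385/8.50 = 2.5222.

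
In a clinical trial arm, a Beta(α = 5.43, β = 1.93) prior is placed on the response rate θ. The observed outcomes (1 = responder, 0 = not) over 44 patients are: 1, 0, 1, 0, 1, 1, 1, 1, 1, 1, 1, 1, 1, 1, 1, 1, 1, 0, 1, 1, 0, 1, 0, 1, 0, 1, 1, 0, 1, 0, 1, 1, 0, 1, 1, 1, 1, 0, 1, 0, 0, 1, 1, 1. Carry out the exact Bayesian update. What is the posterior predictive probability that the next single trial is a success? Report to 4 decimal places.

The Beta prior is conjugate to a Binomial/Bernoulli likelihood; the update adds successes to α and failures to β.
Posterior: Beta(α+k, β+n−k) = Beta(5.43+32, 1.93+12) = Beta(37.43, 13.93).
For a single future Bernoulli trial, P(success | data) = α/(α+β) = 0.7288.

0.7288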